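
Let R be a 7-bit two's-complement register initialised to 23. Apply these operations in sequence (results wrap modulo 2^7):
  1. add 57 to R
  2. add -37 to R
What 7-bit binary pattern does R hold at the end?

Start: R = 23 = 0010111.
R = 23 + 57 = 80; wraps to -48 = 1010000
R = -48 + (-37) = -85; wraps to 43 = 0101011

0101011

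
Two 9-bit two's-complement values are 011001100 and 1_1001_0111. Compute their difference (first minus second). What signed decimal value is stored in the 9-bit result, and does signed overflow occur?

-203; overflow

011001100 = 204 (signed)
1_1001_0111 → 110010111 = -105 (signed)
Subtract via negate-and-add: invert 110010111 + 1 = 001101001 (i.e. 105).
  011001100
+ 001101001
= 100110101
Result 100110101: MSB = 1 → 309 − 512 = -203.
Both addends (after negating the subtrahend) are non-negative but the stored result is negative: signed overflow. The true value 204 − (-105) = 309 lies outside [-256, 255].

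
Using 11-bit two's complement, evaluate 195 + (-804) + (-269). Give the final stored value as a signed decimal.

-878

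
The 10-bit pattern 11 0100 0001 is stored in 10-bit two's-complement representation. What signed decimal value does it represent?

-191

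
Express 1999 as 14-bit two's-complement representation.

1999 is non-negative, so write it directly in 14 bits: 00011111001111.

00011111001111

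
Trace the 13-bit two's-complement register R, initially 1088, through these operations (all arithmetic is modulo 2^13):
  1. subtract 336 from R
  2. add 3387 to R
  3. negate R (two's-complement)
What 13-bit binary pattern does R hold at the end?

Start: R = 1088 = 0010001000000.
R = 1088 − 336 = 752 = 0001011110000
R = 752 + 3387 = 4139; wraps to -4053 = 1000000101011
R = −(-4053) = 4053 = 0111111010101

0111111010101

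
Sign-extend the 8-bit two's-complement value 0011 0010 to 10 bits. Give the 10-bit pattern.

0000110010

MSB of 00110010 is 0; replicate it into the new high bits.
00|00110010 → 0000110010 (still 50).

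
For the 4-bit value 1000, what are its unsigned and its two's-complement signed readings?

unsigned = 8, signed = -8

Unsigned: 1000 = 8.
Signed: MSB=1 → 8 − 16 = -8.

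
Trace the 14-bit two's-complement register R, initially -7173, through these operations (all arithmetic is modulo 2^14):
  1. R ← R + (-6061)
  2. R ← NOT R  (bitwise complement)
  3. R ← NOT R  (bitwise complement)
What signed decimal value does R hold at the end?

3150

Start: R = -7173 = 10001111111011.
R = -7173 + (-6061) = -13234; wraps to 3150 = 00110001001110
R = NOT 00110001001110 = 11001110110001 = -3151
R = NOT 11001110110001 = 00110001001110 = 3150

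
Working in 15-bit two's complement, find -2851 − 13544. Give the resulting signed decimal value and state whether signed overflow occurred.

16373; overflow

-2851 → 111010011011101
13544 → 011010011101000
Subtract via negate-and-add: invert 011010011101000 + 1 = 100101100011000 (i.e. -13544).
  111010011011101
+ 100101100011000
= 011111111110101  (discard carry-out 1)
Result 011111111110101: MSB = 0 → value 16373.
Both addends (after negating the subtrahend) are negative but the stored result is non-negative: signed overflow. The true value -2851 − 13544 = -16395 lies outside [-16384, 16383].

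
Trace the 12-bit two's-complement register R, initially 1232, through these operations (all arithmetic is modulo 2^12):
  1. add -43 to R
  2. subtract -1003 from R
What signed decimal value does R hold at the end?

Start: R = 1232 = 010011010000.
R = 1232 + (-43) = 1189 = 010010100101
R = 1189 − (-1003) = 2192; wraps to -1904 = 100010010000

-1904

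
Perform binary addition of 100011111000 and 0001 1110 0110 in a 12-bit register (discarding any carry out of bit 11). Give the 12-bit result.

101011011110

  100011111000
+ 000111100110
= 101011011110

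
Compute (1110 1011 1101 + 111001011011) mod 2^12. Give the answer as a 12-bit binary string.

110100011000

  111010111101
+ 111001011011
= 110100011000  (discard carry-out 1)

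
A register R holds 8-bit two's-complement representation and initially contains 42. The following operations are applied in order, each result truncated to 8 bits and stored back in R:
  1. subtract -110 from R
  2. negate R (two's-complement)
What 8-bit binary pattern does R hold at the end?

01101000

Start: R = 42 = 00101010.
R = 42 − (-110) = 152; wraps to -104 = 10011000
R = −(-104) = 104 = 01101000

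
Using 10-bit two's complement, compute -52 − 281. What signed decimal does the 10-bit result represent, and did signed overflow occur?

-52 → 1111001100
281 → 0100011001
Subtract via negate-and-add: invert 0100011001 + 1 = 1011100111 (i.e. -281).
  1111001100
+ 1011100111
= 1010110011  (discard carry-out 1)
Result 1010110011: MSB = 1 → 691 − 1024 = -333.
Both addends (after negating the subtrahend) are negative and so is the stored result: no signed overflow.

-333; no overflow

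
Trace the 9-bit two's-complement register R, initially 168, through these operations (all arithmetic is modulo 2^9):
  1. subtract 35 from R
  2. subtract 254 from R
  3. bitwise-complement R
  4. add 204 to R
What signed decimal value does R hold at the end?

-188

Start: R = 168 = 010101000.
R = 168 − 35 = 133 = 010000101
R = 133 − 254 = -121 = 110000111
R = NOT 110000111 = 001111000 = 120
R = 120 + 204 = 324; wraps to -188 = 101000100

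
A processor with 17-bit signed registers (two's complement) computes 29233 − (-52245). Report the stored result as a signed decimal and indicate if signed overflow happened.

29233 → 00111001000110001
-52245 → 10011001111101011
Subtract via negate-and-add: invert 10011001111101011 + 1 = 01100110000010101 (i.e. 52245).
  00111001000110001
+ 01100110000010101
= 10011111001000110
Result 10011111001000110: MSB = 1 → 81478 − 131072 = -49594.
Both addends (after negating the subtrahend) are non-negative but the stored result is negative: signed overflow. The true value 29233 − (-52245) = 81478 lies outside [-65536, 65535].

-49594; overflow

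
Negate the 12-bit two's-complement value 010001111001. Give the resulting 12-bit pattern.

101110000111

Invert: 101110000110. Add 1: 101110000111.
Check: 010001111001 = 1145, 101110000111 = -1145.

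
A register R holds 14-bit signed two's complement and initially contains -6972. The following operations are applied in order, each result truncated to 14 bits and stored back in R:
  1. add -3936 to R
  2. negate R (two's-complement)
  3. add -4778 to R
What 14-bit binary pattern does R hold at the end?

01011111110010

Start: R = -6972 = 10010011000100.
R = -6972 + (-3936) = -10908; wraps to 5476 = 01010101100100
R = −(5476) = -5476 = 10101010011100
R = -5476 + (-4778) = -10254; wraps to 6130 = 01011111110010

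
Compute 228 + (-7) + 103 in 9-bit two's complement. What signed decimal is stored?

-188

228 + (-7) = 221 (011011101)
221 + 103 = 324 → wraps to -188 (101000100)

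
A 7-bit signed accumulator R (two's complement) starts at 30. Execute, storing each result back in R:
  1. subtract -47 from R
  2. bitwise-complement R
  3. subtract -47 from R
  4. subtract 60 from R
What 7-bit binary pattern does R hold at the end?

0100101

Start: R = 30 = 0011110.
R = 30 − (-47) = 77; wraps to -51 = 1001101
R = NOT 1001101 = 0110010 = 50
R = 50 − (-47) = 97; wraps to -31 = 1100001
R = -31 − 60 = -91; wraps to 37 = 0100101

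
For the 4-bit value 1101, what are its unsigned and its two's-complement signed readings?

unsigned = 13, signed = -3

Unsigned: 1101 = 13.
Signed: MSB=1 → 13 − 16 = -3.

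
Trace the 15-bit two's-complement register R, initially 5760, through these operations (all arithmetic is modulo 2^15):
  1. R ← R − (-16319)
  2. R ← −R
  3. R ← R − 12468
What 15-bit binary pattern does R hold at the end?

111100100001101

Start: R = 5760 = 001011010000000.
R = 5760 − (-16319) = 22079; wraps to -10689 = 101011000111111
R = −(-10689) = 10689 = 010100111000001
R = 10689 − 12468 = -1779 = 111100100001101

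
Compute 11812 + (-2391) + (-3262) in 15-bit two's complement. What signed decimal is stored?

6159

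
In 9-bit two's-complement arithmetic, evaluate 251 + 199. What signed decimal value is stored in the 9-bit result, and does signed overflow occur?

251 → 011111011
199 → 011000111
  011111011
+ 011000111
= 111000010
Result 111000010: MSB = 1 → 450 − 512 = -62.
Both addends are non-negative but the stored result is negative: signed overflow. The true value 251 + 199 = 450 lies outside [-256, 255].

-62; overflow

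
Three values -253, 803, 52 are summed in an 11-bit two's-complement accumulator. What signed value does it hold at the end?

602

-253 + 803 = 550 (01000100110)
550 + 52 = 602 (01001011010)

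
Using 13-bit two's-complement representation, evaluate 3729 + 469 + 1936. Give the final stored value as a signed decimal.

3729 + 469 = 4198 → wraps to -3994 (1000001100110)
-3994 + 1936 = -2058 (1011111110110)

-2058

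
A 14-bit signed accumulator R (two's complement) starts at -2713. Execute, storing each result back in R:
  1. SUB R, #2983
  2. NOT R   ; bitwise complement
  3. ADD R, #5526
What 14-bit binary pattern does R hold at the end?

10101111010101

Start: R = -2713 = 11010101100111.
R = -2713 − 2983 = -5696 = 10100111000000
R = NOT 10100111000000 = 01011000111111 = 5695
R = 5695 + 5526 = 11221; wraps to -5163 = 10101111010101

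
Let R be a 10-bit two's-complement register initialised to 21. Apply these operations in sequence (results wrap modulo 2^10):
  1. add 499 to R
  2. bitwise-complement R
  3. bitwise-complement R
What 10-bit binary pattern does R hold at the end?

Start: R = 21 = 0000010101.
R = 21 + 499 = 520; wraps to -504 = 1000001000
R = NOT 1000001000 = 0111110111 = 503
R = NOT 0111110111 = 1000001000 = -504

1000001000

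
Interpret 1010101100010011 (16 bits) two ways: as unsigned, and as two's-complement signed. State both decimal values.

unsigned = 43795, signed = -21741

Unsigned: 1010101100010011 = 43795.
Signed: MSB=1 → 43795 − 65536 = -21741.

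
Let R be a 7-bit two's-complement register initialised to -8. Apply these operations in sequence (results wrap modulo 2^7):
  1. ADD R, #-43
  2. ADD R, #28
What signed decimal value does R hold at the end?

-23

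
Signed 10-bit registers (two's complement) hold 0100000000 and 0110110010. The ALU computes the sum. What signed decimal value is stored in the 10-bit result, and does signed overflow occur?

0100000000 = 256 (signed)
0110110010 = 434 (signed)
  0100000000
+ 0110110010
= 1010110010
Result 1010110010: MSB = 1 → 690 − 1024 = -334.
Both addends are non-negative but the stored result is negative: signed overflow. The true value 256 + 434 = 690 lies outside [-512, 511].

-334; overflow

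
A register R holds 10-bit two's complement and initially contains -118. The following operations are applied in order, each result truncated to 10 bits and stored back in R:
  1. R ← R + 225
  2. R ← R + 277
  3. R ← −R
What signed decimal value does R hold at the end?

Start: R = -118 = 1110001010.
R = -118 + 225 = 107 = 0001101011
R = 107 + 277 = 384 = 0110000000
R = −(384) = -384 = 1010000000

-384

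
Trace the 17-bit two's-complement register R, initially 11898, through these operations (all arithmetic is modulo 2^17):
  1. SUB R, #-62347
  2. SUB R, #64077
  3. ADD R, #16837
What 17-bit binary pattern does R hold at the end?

Start: R = 11898 = 00010111001111010.
R = 11898 − (-62347) = 74245; wraps to -56827 = 10010001000000101
R = -56827 − 64077 = -120904; wraps to 10168 = 00010011110111000
R = 10168 + 16837 = 27005 = 00110100101111101

00110100101111101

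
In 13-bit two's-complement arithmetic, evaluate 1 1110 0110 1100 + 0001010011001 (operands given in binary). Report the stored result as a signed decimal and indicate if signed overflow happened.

1 1110 0110 1100 → 1111001101100 = -404 (signed)
0001010011001 = 665 (signed)
  1111001101100
+ 0001010011001
= 0000100000101  (discard carry-out 1)
Result 0000100000101: MSB = 0 → value 261.
Addends have opposite signs, so signed overflow cannot occur.

261; no overflow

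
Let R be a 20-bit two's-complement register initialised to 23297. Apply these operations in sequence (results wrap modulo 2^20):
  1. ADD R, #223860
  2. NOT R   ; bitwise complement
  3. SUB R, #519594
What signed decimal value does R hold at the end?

281824

Start: R = 23297 = 00000101101100000001.
R = 23297 + 223860 = 247157 = 00111100010101110101
R = NOT 00111100010101110101 = 11000011101010001010 = -247158
R = -247158 − 519594 = -766752; wraps to 281824 = 01000100110011100000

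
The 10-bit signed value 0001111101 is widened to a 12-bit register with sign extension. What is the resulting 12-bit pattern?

MSB of 0001111101 is 0; replicate it into the new high bits.
00|0001111101 → 000001111101 (still 125).

000001111101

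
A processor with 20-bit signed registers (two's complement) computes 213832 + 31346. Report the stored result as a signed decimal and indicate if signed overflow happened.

213832 → 00110100001101001000
31346 → 00000111101001110010
  00110100001101001000
+ 00000111101001110010
= 00111011110110111010
Result 00111011110110111010: MSB = 0 → value 245178.
Both addends are non-negative and so is the stored result: no signed overflow.

245178; no overflow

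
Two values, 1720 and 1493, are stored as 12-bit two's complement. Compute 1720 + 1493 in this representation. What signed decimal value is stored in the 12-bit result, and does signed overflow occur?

-883; overflow

1720 → 011010111000
1493 → 010111010101
  011010111000
+ 010111010101
= 110010001101
Result 110010001101: MSB = 1 → 3213 − 4096 = -883.
Both addends are non-negative but the stored result is negative: signed overflow. The true value 1720 + 1493 = 3213 lies outside [-2048, 2047].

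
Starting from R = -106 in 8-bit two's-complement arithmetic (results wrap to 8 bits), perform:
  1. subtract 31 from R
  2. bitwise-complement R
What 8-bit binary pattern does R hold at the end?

Start: R = -106 = 10010110.
R = -106 − 31 = -137; wraps to 119 = 01110111
R = NOT 01110111 = 10001000 = -120

10001000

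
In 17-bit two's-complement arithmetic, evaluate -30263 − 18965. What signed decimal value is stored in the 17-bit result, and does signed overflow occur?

-30263 → 11000100111001001
18965 → 00100101000010101
Subtract via negate-and-add: invert 00100101000010101 + 1 = 11011010111101011 (i.e. -18965).
  11000100111001001
+ 11011010111101011
= 10011111110110100  (discard carry-out 1)
Result 10011111110110100: MSB = 1 → 81844 − 131072 = -49228.
Both addends (after negating the subtrahend) are negative and so is the stored result: no signed overflow.

-49228; no overflow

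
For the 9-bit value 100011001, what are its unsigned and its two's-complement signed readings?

unsigned = 281, signed = -231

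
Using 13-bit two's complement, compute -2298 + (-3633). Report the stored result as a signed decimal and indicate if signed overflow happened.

-2298 → 1011100000110
-3633 → 1000111001111
  1011100000110
+ 1000111001111
= 0100011010101  (discard carry-out 1)
Result 0100011010101: MSB = 0 → value 2261.
Both addends are negative but the stored result is non-negative: signed overflow. The true value -2298 + (-3633) = -5931 lies outside [-4096, 4095].

2261; overflow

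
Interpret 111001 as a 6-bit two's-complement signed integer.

-7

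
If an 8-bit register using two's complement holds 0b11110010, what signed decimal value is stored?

-14

MSB is 1, so the value is negative.
Unsigned reading: 242. Subtract 2^8 = 256: 242 − 256 = -14.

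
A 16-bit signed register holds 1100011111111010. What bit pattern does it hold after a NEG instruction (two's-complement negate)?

Invert: 0011100000000101. Add 1: 0011100000000110.
Check: 1100011111111010 = -14342, 0011100000000110 = 14342.

0011100000000110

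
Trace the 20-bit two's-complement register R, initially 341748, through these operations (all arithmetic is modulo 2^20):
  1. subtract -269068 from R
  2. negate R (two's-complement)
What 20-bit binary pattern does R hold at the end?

Start: R = 341748 = 01010011011011110100.
R = 341748 − (-269068) = 610816; wraps to -437760 = 10010101001000000000
R = −(-437760) = 437760 = 01101010111000000000

01101010111000000000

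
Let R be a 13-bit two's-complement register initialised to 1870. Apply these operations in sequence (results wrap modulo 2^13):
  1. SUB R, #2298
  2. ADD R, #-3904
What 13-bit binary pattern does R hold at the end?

0111100010100

Start: R = 1870 = 0011101001110.
R = 1870 − 2298 = -428 = 1111001010100
R = -428 + (-3904) = -4332; wraps to 3860 = 0111100010100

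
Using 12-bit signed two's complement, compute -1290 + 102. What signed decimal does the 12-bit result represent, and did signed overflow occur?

-1290 → 101011110110
102 → 000001100110
  101011110110
+ 000001100110
= 101101011100
Result 101101011100: MSB = 1 → 2908 − 4096 = -1188.
Addends have opposite signs, so signed overflow cannot occur.

-1188; no overflow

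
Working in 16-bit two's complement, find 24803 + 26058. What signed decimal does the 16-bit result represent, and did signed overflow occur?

-14675; overflow

24803 → 0110000011100011
26058 → 0110010111001010
  0110000011100011
+ 0110010111001010
= 1100011010101101
Result 1100011010101101: MSB = 1 → 50861 − 65536 = -14675.
Both addends are non-negative but the stored result is negative: signed overflow. The true value 24803 + 26058 = 50861 lies outside [-32768, 32767].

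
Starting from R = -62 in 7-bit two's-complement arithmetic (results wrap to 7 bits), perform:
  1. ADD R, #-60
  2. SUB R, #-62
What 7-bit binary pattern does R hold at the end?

1000100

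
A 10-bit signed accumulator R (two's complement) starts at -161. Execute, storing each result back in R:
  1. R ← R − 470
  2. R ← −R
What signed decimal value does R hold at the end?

Start: R = -161 = 1101011111.
R = -161 − 470 = -631; wraps to 393 = 0110001001
R = −(393) = -393 = 1001110111

-393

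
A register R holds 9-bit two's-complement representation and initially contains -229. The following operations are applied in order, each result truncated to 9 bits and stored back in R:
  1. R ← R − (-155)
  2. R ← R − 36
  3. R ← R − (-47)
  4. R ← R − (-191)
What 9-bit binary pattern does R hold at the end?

Start: R = -229 = 100011011.
R = -229 − (-155) = -74 = 110110110
R = -74 − 36 = -110 = 110010010
R = -110 − (-47) = -63 = 111000001
R = -63 − (-191) = 128 = 010000000

010000000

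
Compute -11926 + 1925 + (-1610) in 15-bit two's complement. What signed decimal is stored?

-11926 + 1925 = -10001 (101100011101111)
-10001 + (-1610) = -11611 (101001010100101)

-11611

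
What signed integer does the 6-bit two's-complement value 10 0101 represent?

-27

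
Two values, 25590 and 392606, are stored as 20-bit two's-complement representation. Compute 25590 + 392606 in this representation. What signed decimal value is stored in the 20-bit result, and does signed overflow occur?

25590 → 00000110001111110110
392606 → 01011111110110011110
  00000110001111110110
+ 01011111110110011110
= 01100110000110010100
Result 01100110000110010100: MSB = 0 → value 418196.
Both addends are non-negative and so is the stored result: no signed overflow.

418196; no overflow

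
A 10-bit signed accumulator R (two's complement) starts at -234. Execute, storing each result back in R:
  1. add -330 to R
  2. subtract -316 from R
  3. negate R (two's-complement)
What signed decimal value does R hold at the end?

248

Start: R = -234 = 1100010110.
R = -234 + (-330) = -564; wraps to 460 = 0111001100
R = 460 − (-316) = 776; wraps to -248 = 1100001000
R = −(-248) = 248 = 0011111000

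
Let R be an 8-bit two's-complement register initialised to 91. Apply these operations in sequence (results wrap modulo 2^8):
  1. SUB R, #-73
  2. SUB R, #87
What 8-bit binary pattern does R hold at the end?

Start: R = 91 = 01011011.
R = 91 − (-73) = 164; wraps to -92 = 10100100
R = -92 − 87 = -179; wraps to 77 = 01001101

01001101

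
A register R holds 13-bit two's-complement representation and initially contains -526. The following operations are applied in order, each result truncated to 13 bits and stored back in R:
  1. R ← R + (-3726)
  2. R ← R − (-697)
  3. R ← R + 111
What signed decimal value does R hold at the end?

-3444

Start: R = -526 = 1110111110010.
R = -526 + (-3726) = -4252; wraps to 3940 = 0111101100100
R = 3940 − (-697) = 4637; wraps to -3555 = 1001000011101
R = -3555 + 111 = -3444 = 1001010001100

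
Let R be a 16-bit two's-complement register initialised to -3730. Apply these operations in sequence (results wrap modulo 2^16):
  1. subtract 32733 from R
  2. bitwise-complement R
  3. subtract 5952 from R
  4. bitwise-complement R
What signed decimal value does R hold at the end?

-30511

Start: R = -3730 = 1111000101101110.
R = -3730 − 32733 = -36463; wraps to 29073 = 0111000110010001
R = NOT 0111000110010001 = 1000111001101110 = -29074
R = -29074 − 5952 = -35026; wraps to 30510 = 0111011100101110
R = NOT 0111011100101110 = 1000100011010001 = -30511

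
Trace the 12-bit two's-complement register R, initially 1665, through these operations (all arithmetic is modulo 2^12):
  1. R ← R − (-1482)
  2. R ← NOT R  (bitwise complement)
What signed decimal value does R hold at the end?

948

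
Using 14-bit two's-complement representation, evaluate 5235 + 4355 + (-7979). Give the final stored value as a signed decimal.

5235 + 4355 = 9590 → wraps to -6794 (10010101110110)
-6794 + (-7979) = -14773 → wraps to 1611 (00011001001011)

1611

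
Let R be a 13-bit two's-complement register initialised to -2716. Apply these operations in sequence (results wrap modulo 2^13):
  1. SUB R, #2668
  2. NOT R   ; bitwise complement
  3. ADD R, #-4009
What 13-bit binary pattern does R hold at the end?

0010101011110

Start: R = -2716 = 1010101100100.
R = -2716 − 2668 = -5384; wraps to 2808 = 0101011111000
R = NOT 0101011111000 = 1010100000111 = -2809
R = -2809 + (-4009) = -6818; wraps to 1374 = 0010101011110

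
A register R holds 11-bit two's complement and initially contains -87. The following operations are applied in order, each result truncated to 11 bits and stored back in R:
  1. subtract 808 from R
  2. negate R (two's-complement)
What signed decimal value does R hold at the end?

895

Start: R = -87 = 11110101001.
R = -87 − 808 = -895 = 10010000001
R = −(-895) = 895 = 01101111111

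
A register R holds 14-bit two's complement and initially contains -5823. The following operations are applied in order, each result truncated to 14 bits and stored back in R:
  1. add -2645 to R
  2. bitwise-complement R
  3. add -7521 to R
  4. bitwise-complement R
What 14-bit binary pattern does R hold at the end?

Start: R = -5823 = 10100101000001.
R = -5823 + (-2645) = -8468; wraps to 7916 = 01111011101100
R = NOT 01111011101100 = 10000100010011 = -7917
R = -7917 + (-7521) = -15438; wraps to 946 = 00001110110010
R = NOT 00001110110010 = 11110001001101 = -947

11110001001101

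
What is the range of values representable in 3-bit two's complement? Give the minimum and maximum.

Minimum: −2^2 = -4.
Maximum: 2^2 − 1 = 3.

min = -4, max = 3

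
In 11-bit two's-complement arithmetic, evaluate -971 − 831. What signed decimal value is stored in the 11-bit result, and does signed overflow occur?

246; overflow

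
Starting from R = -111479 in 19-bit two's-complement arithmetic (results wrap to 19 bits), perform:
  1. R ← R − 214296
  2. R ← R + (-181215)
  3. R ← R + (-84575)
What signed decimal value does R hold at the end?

-67277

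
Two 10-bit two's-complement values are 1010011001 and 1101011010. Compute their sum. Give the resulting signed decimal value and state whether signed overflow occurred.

499; overflow

1010011001 = -359 (signed)
1101011010 = -166 (signed)
  1010011001
+ 1101011010
= 0111110011  (discard carry-out 1)
Result 0111110011: MSB = 0 → value 499.
Both addends are negative but the stored result is non-negative: signed overflow. The true value -359 + (-166) = -525 lies outside [-512, 511].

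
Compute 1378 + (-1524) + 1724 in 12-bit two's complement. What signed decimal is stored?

1578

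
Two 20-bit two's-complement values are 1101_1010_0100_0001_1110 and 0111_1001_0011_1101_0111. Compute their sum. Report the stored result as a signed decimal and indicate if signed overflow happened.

1101_1010_0100_0001_1110 → 11011010010000011110 = -154594 (signed)
0111_1001_0011_1101_0111 → 01111001001111010111 = 496599 (signed)
  11011010010000011110
+ 01111001001111010111
= 01010011011111110101  (discard carry-out 1)
Result 01010011011111110101: MSB = 0 → value 342005.
Addends have opposite signs, so signed overflow cannot occur.

342005; no overflow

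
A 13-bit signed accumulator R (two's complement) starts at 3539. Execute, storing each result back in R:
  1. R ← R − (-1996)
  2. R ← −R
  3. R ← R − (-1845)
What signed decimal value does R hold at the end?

-3690

Start: R = 3539 = 0110111010011.
R = 3539 − (-1996) = 5535; wraps to -2657 = 1010110011111
R = −(-2657) = 2657 = 0101001100001
R = 2657 − (-1845) = 4502; wraps to -3690 = 1000110010110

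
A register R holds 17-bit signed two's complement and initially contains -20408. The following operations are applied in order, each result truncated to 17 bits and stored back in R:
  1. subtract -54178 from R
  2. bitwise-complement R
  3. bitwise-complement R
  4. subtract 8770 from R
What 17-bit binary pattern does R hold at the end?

00110000110101000

Start: R = -20408 = 11011000001001000.
R = -20408 − (-54178) = 33770 = 01000001111101010
R = NOT 01000001111101010 = 10111110000010101 = -33771
R = NOT 10111110000010101 = 01000001111101010 = 33770
R = 33770 − 8770 = 25000 = 00110000110101000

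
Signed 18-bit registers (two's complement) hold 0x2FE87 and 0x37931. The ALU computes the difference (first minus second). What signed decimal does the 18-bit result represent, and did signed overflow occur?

-31402; no overflow

0x2FE87 = 101111111010000111 = -65913 (signed)
0x37931 = 110111100100110001 = -34511 (signed)
Subtract via negate-and-add: invert 110111100100110001 + 1 = 001000011011001111 (i.e. 34511).
  101111111010000111
+ 001000011011001111
= 111000010101010110
Result 111000010101010110: MSB = 1 → 230742 − 262144 = -31402.
Addends (after negating the subtrahend) have opposite signs, so signed overflow cannot occur.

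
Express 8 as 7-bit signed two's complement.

0001000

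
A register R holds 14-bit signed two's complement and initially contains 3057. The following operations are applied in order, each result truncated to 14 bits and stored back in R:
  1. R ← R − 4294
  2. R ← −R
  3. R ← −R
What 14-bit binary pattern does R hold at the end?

11101100101011

Start: R = 3057 = 00101111110001.
R = 3057 − 4294 = -1237 = 11101100101011
R = −(-1237) = 1237 = 00010011010101
R = −(1237) = -1237 = 11101100101011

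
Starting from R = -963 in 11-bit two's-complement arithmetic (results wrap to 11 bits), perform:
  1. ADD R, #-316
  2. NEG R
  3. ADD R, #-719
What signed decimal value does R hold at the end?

560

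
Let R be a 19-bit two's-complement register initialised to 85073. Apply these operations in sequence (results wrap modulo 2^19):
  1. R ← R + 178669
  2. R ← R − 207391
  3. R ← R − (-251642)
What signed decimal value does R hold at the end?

-216295

Start: R = 85073 = 0010100110001010001.
R = 85073 + 178669 = 263742; wraps to -260546 = 1000000011000111110
R = -260546 − 207391 = -467937; wraps to 56351 = 0001101110000011111
R = 56351 − (-251642) = 307993; wraps to -216295 = 1001011001100011001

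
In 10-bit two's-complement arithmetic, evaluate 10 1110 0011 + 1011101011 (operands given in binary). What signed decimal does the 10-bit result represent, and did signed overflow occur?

462; overflow

10 1110 0011 → 1011100011 = -285 (signed)
1011101011 = -277 (signed)
  1011100011
+ 1011101011
= 0111001110  (discard carry-out 1)
Result 0111001110: MSB = 0 → value 462.
Both addends are negative but the stored result is non-negative: signed overflow. The true value -285 + (-277) = -562 lies outside [-512, 511].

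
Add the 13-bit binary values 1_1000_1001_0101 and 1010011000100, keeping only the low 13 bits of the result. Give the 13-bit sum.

  1100010010101
+ 1010011000100
= 0110101011001  (discard carry-out 1)

0110101011001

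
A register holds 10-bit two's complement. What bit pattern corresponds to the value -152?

|-152| = 152 = 0010011000 in 10 bits.
Invert the bits: 1101100111. Add 1: 1101101000.

1101101000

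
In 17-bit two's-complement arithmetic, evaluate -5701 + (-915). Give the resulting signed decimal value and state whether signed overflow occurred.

-6616; no overflow

-5701 → 11110100110111011
-915 → 11111110001101101
  11110100110111011
+ 11111110001101101
= 11110011000101000  (discard carry-out 1)
Result 11110011000101000: MSB = 1 → 124456 − 131072 = -6616.
Both addends are negative and so is the stored result: no signed overflow.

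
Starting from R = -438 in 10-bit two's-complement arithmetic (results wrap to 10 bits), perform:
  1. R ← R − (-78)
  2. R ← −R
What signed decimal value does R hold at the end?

Start: R = -438 = 1001001010.
R = -438 − (-78) = -360 = 1010011000
R = −(-360) = 360 = 0101101000

360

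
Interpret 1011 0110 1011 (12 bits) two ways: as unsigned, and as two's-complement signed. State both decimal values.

unsigned = 2923, signed = -1173

Unsigned: 101101101011 = 2923.
Signed: MSB=1 → 2923 − 4096 = -1173.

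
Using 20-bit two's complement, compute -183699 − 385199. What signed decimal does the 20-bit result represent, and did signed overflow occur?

479678; overflow

-183699 → 11010011001001101101
385199 → 01011110000010101111
Subtract via negate-and-add: invert 01011110000010101111 + 1 = 10100001111101010001 (i.e. -385199).
  11010011001001101101
+ 10100001111101010001
= 01110101000110111110  (discard carry-out 1)
Result 01110101000110111110: MSB = 0 → value 479678.
Both addends (after negating the subtrahend) are negative but the stored result is non-negative: signed overflow. The true value -183699 − 385199 = -568898 lies outside [-524288, 524287].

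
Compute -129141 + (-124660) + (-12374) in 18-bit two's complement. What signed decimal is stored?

-129141 + (-124660) = -253801 → wraps to 8343 (000010000010010111)
8343 + (-12374) = -4031 (111111000001000001)

-4031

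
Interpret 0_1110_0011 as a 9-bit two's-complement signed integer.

MSB is 0, so the value is non-negative: 011100011 = 227.

227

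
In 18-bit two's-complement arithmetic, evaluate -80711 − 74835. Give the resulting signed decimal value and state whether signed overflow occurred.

106598; overflow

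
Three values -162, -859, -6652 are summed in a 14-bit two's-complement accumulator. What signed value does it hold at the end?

-7673

-162 + (-859) = -1021 (11110000000011)
-1021 + (-6652) = -7673 (10001000000111)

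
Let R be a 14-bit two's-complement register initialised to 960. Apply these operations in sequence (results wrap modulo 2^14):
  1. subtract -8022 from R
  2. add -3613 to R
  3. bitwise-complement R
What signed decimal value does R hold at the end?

-5370

Start: R = 960 = 00001111000000.
R = 960 − (-8022) = 8982; wraps to -7402 = 10001100010110
R = -7402 + (-3613) = -11015; wraps to 5369 = 01010011111001
R = NOT 01010011111001 = 10101100000110 = -5370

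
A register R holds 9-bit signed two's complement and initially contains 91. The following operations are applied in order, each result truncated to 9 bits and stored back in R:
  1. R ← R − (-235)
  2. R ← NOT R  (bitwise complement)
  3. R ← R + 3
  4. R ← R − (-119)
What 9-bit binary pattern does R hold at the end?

Start: R = 91 = 001011011.
R = 91 − (-235) = 326; wraps to -186 = 101000110
R = NOT 101000110 = 010111001 = 185
R = 185 + 3 = 188 = 010111100
R = 188 − (-119) = 307; wraps to -205 = 100110011

100110011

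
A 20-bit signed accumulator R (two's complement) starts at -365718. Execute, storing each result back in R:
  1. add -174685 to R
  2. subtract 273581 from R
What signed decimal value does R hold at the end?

234592

Start: R = -365718 = 10100110101101101010.
R = -365718 + (-174685) = -540403; wraps to 508173 = 01111100000100001101
R = 508173 − 273581 = 234592 = 00111001010001100000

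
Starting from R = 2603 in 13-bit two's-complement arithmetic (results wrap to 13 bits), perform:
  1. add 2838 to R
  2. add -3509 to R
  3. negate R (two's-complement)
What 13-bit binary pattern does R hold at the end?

1100001110100

Start: R = 2603 = 0101000101011.
R = 2603 + 2838 = 5441; wraps to -2751 = 1010101000001
R = -2751 + (-3509) = -6260; wraps to 1932 = 0011110001100
R = −(1932) = -1932 = 1100001110100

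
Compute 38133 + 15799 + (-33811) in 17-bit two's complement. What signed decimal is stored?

20121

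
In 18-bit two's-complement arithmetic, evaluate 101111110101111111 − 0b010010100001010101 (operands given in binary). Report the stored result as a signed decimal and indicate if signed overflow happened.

120106; overflow

101111110101111111 = -66177 (signed)
0b010010100001010101 → 010010100001010101 = 75861 (signed)
Subtract via negate-and-add: invert 010010100001010101 + 1 = 101101011110101011 (i.e. -75861).
  101111110101111111
+ 101101011110101011
= 011101010100101010  (discard carry-out 1)
Result 011101010100101010: MSB = 0 → value 120106.
Both addends (after negating the subtrahend) are negative but the stored result is non-negative: signed overflow. The true value -66177 − 75861 = -142038 lies outside [-131072, 131071].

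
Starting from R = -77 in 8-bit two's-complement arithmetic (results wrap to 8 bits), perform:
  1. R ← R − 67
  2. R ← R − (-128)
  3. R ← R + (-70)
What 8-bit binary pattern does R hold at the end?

Start: R = -77 = 10110011.
R = -77 − 67 = -144; wraps to 112 = 01110000
R = 112 − (-128) = 240; wraps to -16 = 11110000
R = -16 + (-70) = -86 = 10101010

10101010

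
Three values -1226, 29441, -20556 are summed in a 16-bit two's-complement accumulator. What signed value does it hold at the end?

7659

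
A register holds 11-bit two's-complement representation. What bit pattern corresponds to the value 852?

01101010100

852 is non-negative, so write it directly in 11 bits: 01101010100.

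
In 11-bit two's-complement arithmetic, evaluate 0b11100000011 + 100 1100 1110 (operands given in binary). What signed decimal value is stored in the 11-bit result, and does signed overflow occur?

0b11100000011 → 11100000011 = -253 (signed)
100 1100 1110 → 10011001110 = -818 (signed)
  11100000011
+ 10011001110
= 01111010001  (discard carry-out 1)
Result 01111010001: MSB = 0 → value 977.
Both addends are negative but the stored result is non-negative: signed overflow. The true value -253 + (-818) = -1071 lies outside [-1024, 1023].

977; overflow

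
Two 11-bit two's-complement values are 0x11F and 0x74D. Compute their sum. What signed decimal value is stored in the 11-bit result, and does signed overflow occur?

0x11F = 00100011111 = 287 (signed)
0x74D = 11101001101 = -179 (signed)
  00100011111
+ 11101001101
= 00001101100  (discard carry-out 1)
Result 00001101100: MSB = 0 → value 108.
Addends have opposite signs, so signed overflow cannot occur.

108; no overflow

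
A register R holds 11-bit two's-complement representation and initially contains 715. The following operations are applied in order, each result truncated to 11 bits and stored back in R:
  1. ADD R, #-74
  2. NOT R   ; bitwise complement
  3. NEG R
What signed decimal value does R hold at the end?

642

Start: R = 715 = 01011001011.
R = 715 + (-74) = 641 = 01010000001
R = NOT 01010000001 = 10101111110 = -642
R = −(-642) = 642 = 01010000010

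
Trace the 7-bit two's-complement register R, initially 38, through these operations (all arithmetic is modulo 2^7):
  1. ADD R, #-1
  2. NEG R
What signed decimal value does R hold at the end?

-37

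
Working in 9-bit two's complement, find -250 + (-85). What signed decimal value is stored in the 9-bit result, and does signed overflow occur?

-250 → 100000110
-85 → 110101011
  100000110
+ 110101011
= 010110001  (discard carry-out 1)
Result 010110001: MSB = 0 → value 177.
Both addends are negative but the stored result is non-negative: signed overflow. The true value -250 + (-85) = -335 lies outside [-256, 255].

177; overflow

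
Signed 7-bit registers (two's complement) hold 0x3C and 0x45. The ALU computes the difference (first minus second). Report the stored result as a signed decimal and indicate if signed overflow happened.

-9; overflow

0x3C = 0111100 = 60 (signed)
0x45 = 1000101 = -59 (signed)
Subtract via negate-and-add: invert 1000101 + 1 = 0111011 (i.e. 59).
  0111100
+ 0111011
= 1110111
Result 1110111: MSB = 1 → 119 − 128 = -9.
Both addends (after negating the subtrahend) are non-negative but the stored result is negative: signed overflow. The true value 60 − (-59) = 119 lies outside [-64, 63].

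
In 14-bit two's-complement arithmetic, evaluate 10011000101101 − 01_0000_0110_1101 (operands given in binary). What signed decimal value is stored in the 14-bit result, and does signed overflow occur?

10011000101101 = -6611 (signed)
01_0000_0110_1101 → 01000001101101 = 4205 (signed)
Subtract via negate-and-add: invert 01000001101101 + 1 = 10111110010011 (i.e. -4205).
  10011000101101
+ 10111110010011
= 01010111000000  (discard carry-out 1)
Result 01010111000000: MSB = 0 → value 5568.
Both addends (after negating the subtrahend) are negative but the stored result is non-negative: signed overflow. The true value -6611 − 4205 = -10816 lies outside [-8192, 8191].

5568; overflow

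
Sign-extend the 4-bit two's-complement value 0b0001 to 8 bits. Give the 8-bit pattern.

00000001

MSB of 0001 is 0; replicate it into the new high bits.
0000|0001 → 00000001 (still 1).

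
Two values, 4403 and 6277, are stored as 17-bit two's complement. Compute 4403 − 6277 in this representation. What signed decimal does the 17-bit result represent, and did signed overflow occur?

4403 → 00001000100110011
6277 → 00001100010000101
Subtract via negate-and-add: invert 00001100010000101 + 1 = 11110011101111011 (i.e. -6277).
  00001000100110011
+ 11110011101111011
= 11111100010101110
Result 11111100010101110: MSB = 1 → 129198 − 131072 = -1874.
Addends (after negating the subtrahend) have opposite signs, so signed overflow cannot occur.

-1874; no overflow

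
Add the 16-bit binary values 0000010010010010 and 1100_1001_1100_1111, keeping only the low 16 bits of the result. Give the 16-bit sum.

1100111001100001

  0000010010010010
+ 1100100111001111
= 1100111001100001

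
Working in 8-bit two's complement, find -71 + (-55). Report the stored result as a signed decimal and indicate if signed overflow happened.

-126; no overflow

-71 → 10111001
-55 → 11001001
  10111001
+ 11001001
= 10000010  (discard carry-out 1)
Result 10000010: MSB = 1 → 130 − 256 = -126.
Both addends are negative and so is the stored result: no signed overflow.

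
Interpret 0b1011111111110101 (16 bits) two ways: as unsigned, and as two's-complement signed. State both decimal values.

Unsigned: 1011111111110101 = 49141.
Signed: MSB=1 → 49141 − 65536 = -16395.

unsigned = 49141, signed = -16395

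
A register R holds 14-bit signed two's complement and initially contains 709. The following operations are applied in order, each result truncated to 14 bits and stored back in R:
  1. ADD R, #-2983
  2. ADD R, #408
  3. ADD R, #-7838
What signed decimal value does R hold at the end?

6680

Start: R = 709 = 00001011000101.
R = 709 + (-2983) = -2274 = 11011100011110
R = -2274 + 408 = -1866 = 11100010110110
R = -1866 + (-7838) = -9704; wraps to 6680 = 01101000011000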